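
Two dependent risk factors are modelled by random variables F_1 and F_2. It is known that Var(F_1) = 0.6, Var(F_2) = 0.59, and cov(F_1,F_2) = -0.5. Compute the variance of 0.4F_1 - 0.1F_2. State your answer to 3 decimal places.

Var(0.4F_1 - 0.1F_2) = (0.4)²·Var(F_1) + (-0.1)²·Var(F_2) + 2·(0.4)·(-0.1)·cov(F_1,F_2)
= 0.16·0.6 + 0.01·0.59 + -0.08·-0.5 = 0.1419

0.142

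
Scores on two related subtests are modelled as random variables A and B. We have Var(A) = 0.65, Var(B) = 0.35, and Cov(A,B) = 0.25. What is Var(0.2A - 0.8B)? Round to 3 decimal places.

Var(0.2A - 0.8B) = (0.2)²·Var(A) + (-0.8)²·Var(B) + 2·(0.2)·(-0.8)·Cov(A,B)
= 0.04·0.65 + 0.64·0.35 + -0.32·0.25 = 0.17

0.170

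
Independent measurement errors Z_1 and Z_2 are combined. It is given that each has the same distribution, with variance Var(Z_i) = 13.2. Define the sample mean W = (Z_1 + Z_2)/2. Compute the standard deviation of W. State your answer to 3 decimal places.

2.569

By independence, Var(W) = (0.5)²Var(Z_1) + (0.5)²Var(Z_2)
= (0.5)²·13.2 + (0.5)²·13.2 = 6.6
σ(W) = √6.6 ≈ 2.569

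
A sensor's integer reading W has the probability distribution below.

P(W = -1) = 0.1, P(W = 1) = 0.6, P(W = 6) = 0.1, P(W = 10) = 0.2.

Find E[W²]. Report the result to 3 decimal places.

E[W²] = (-1)²(0.1) + (1)²(0.6) + (6)²(0.1) + (10)²(0.2) = 24.3

24.300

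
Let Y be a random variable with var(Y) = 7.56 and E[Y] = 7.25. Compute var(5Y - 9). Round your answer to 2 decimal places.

var(5Y - 9) = (5)²·var(Y) = 25·7.56 = 189

189.00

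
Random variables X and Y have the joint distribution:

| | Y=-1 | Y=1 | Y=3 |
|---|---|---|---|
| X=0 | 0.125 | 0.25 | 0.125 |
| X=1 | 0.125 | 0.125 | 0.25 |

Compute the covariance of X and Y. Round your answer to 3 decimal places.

0.125

E[X] = 0.5,  E[Y] = 1.25
E[XY] = 0.75
Cov(X,Y) = E[XY] − E[X]E[Y] = 0.75 − (0.5)(1.25) = 0.125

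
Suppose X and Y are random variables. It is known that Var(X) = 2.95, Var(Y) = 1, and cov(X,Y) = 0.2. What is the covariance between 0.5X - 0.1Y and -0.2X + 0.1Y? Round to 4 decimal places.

-0.2910

cov(0.5X - 0.1Y, -0.2X + 0.1Y) = (0.5)(-0.2)Var(X) + (-0.1)(0.1)Var(Y) + [(0.5)(0.1) + (-0.1)(-0.2)]cov(X,Y)
= -0.1·2.95 + -0.01·1 + 0.07·0.2 = -0.291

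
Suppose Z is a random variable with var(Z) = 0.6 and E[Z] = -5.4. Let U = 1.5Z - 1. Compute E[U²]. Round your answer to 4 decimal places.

84.1600

E[1.5Z - 1] = 1.5·-5.4 − 1 = -9.1
var(1.5Z - 1) = (1.5)²·0.6 = 1.35
E[U²] = var(U) + (E[U])² = 1.35 + (-9.1)² = 84.16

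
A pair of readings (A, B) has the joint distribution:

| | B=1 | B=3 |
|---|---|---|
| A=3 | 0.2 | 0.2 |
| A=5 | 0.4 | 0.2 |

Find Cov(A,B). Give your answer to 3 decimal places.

E[A] = 4.2,  E[B] = 1.8
E[AB] = 7.4
Cov(A,B) = E[AB] − E[A]E[B] = 7.4 − (4.2)(1.8) = -0.16

-0.160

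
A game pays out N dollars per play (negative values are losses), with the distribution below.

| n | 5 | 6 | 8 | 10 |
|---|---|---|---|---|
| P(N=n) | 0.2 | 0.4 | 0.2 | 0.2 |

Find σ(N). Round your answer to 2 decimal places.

E[N] = (5)(0.2) + (6)(0.4) + (8)(0.2) + (10)(0.2) = 7
E[N²] = (5)²(0.2) + (6)²(0.4) + (8)²(0.2) + (10)²(0.2) = 52.2
V(N) = E[N²] − (E[N])² = 52.2 − (7)² = 3.2
σ(N) = √3.2 ≈ 1.79

1.79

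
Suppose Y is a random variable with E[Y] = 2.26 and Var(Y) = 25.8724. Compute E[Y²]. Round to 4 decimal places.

30.9800

E[Y²] = Var(Y) + (E[Y])² = 25.8724 + (2.26)² = 30.98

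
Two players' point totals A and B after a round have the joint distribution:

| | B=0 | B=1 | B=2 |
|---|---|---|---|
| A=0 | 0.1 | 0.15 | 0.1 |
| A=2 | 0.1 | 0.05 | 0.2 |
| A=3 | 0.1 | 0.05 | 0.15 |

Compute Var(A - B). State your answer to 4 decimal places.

E[A] = 1.6,  E[B] = 1.15,  E[AB] = 1.95
Var(A) = 4.1 − (1.6)² = 1.54;  Var(B) = 2.05 − (1.15)² = 0.7275
cov(A,B) = 1.95 − (1.6)(1.15) = 0.11
Var(A - B) = (1)²·1.54 + (-1)²·0.7275 + 2·(1)·(-1)·0.11 = 2.0475

2.0475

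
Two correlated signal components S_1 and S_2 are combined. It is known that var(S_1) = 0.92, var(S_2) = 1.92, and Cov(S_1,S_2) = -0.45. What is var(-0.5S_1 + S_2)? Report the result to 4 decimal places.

var(-0.5S_1 + S_2) = (-0.5)²·var(S_1) + (1)²·var(S_2) + 2·(-0.5)·(1)·Cov(S_1,S_2)
= 0.25·0.92 + 1·1.92 + -1·-0.45 = 2.6

2.6000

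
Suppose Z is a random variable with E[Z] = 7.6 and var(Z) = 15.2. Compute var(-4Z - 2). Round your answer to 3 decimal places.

243.200

var(-4Z - 2) = (-4)²·var(Z) = 16·15.2 = 243.2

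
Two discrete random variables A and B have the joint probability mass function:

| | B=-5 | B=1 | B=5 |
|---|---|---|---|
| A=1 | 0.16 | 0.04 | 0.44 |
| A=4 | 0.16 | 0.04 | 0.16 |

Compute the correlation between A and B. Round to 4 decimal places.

E[A] = 2.08,  E[B] = 1.48
E[AB] = 1.6
Cov(A,B) = E[AB] − E[A]E[B] = 1.6 − (2.08)(1.48) = -1.4784
Var(A) = 2.0736,  Var(B) = 20.8896
ρ = -1.4784 / √(2.0736·20.8896) ≈ -0.2246

-0.2246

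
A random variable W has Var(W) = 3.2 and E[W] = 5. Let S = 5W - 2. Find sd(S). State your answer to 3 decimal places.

Var(5W - 2) = (5)²·3.2 = 80
sd(S) = √80 ≈ 8.944

8.944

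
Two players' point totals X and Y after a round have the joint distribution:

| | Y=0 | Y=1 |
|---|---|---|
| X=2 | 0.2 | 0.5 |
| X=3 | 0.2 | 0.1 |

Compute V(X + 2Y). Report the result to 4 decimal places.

E[X] = 2.3,  E[Y] = 0.6,  E[XY] = 1.3
V(X) = 5.5 − (2.3)² = 0.21;  V(Y) = 0.6 − (0.6)² = 0.24
Cov(X,Y) = 1.3 − (2.3)(0.6) = -0.08
V(X + 2Y) = (1)²·0.21 + (2)²·0.24 + 2·(1)·(2)·-0.08 = 0.85

0.8500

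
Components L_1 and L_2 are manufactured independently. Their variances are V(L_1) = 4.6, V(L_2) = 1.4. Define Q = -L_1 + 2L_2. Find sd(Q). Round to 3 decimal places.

3.194

By independence, V(Q) = (-1)²V(L_1) + (2)²V(L_2)
= (-1)²·4.6 + (2)²·1.4 = 10.2
sd(Q) = √10.2 ≈ 3.194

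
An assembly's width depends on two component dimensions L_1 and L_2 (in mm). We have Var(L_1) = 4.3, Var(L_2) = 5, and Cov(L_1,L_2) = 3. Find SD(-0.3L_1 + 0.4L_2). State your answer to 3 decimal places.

Var(-0.3L_1 + 0.4L_2) = (-0.3)²·Var(L_1) + (0.4)²·Var(L_2) + 2·(-0.3)·(0.4)·Cov(L_1,L_2)
= 0.09·4.3 + 0.16·5 + -0.24·3 = 0.467
SD(-0.3L_1 + 0.4L_2) = √0.467 ≈ 0.683

0.683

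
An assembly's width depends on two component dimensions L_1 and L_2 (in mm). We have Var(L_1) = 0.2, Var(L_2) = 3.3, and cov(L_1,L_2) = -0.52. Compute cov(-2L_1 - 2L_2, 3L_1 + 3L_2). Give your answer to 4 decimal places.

-14.7600

cov(-2L_1 - 2L_2, 3L_1 + 3L_2) = (-2)(3)Var(L_1) + (-2)(3)Var(L_2) + [(-2)(3) + (-2)(3)]cov(L_1,L_2)
= -6·0.2 + -6·3.3 + -12·-0.52 = -14.76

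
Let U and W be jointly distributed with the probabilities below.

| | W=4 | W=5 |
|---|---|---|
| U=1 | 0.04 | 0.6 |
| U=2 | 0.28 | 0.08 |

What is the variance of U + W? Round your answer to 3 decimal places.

0.118

E[U] = 1.36,  E[W] = 4.68,  E[UW] = 6.2
V(U) = 2.08 − (1.36)² = 0.2304;  V(W) = 22.12 − (4.68)² = 0.2176
Cov(U,W) = 6.2 − (1.36)(4.68) = -0.1648
V(U + W) = (1)²·0.2304 + (1)²·0.2176 + 2·(1)·(1)·-0.1648 = 0.1184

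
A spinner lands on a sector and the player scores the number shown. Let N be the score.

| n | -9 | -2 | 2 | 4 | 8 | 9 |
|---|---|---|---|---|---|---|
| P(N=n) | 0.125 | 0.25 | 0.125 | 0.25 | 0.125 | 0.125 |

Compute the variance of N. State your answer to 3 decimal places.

E[N] = (-9)(0.125) + (-2)(0.25) + (2)(0.125) + (4)(0.25) + (8)(0.125) + (9)(0.125) = 1.75
E[N²] = (-9)²(0.125) + (-2)²(0.25) + (2)²(0.125) + (4)²(0.25) + (8)²(0.125) + (9)²(0.125) = 33.75
Var(N) = E[N²] − (E[N])² = 33.75 − (1.75)² = 30.6875

30.688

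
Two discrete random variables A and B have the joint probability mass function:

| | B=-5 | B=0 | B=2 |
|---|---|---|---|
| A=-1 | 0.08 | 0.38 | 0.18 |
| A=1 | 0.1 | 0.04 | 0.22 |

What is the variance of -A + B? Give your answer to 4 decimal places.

7.1076

E[A] = -0.28,  E[B] = -0.1,  E[AB] = -0.02
Var(A) = 1 − (-0.28)² = 0.9216;  Var(B) = 6.1 − (-0.1)² = 6.09
Cov(A,B) = -0.02 − (-0.28)(-0.1) = -0.048
Var(-A + B) = (-1)²·0.9216 + (1)²·6.09 + 2·(-1)·(1)·-0.048 = 7.1076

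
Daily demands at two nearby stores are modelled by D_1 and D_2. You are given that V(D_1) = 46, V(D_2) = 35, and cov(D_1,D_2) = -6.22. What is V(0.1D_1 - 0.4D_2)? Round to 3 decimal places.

6.558

V(0.1D_1 - 0.4D_2) = (0.1)²·V(D_1) + (-0.4)²·V(D_2) + 2·(0.1)·(-0.4)·cov(D_1,D_2)
= 0.01·46 + 0.16·35 + -0.08·-6.22 = 6.5576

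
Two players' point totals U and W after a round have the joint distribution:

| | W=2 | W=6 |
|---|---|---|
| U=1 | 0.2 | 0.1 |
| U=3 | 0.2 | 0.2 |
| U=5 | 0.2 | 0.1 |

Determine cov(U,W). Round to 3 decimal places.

0.000

E[U] = 3,  E[W] = 3.6
E[UW] = 10.8
cov(U,W) = E[UW] − E[U]E[W] = 10.8 − (3)(3.6) = 0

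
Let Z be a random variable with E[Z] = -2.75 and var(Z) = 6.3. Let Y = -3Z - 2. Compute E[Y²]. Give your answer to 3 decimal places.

95.763

E[-3Z - 2] = -3·-2.75 − 2 = 6.25
var(-3Z - 2) = (-3)²·6.3 = 56.7
E[Y²] = var(Y) + (E[Y])² = 56.7 + (6.25)² = 95.7625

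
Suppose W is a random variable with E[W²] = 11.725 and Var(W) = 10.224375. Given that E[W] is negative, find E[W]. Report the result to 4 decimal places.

(E[W])² = E[W²] − Var(W) = 11.725 − 10.224375 = 1.500625
E[W] = −√1.500625 = -1.225

-1.2250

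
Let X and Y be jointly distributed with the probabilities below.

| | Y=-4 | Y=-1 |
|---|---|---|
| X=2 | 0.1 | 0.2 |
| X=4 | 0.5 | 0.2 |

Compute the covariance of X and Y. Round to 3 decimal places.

E[X] = 3.4,  E[Y] = -2.8
E[XY] = -10
Cov(X,Y) = E[XY] − E[X]E[Y] = -10 − (3.4)(-2.8) = -0.48

-0.480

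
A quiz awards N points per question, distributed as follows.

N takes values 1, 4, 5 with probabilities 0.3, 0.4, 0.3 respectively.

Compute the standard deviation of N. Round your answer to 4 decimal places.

E[N] = (1)(0.3) + (4)(0.4) + (5)(0.3) = 3.4
E[N²] = (1)²(0.3) + (4)²(0.4) + (5)²(0.3) = 14.2
V(N) = E[N²] − (E[N])² = 14.2 − (3.4)² = 2.64
SD(N) = √2.64 ≈ 1.6248

1.6248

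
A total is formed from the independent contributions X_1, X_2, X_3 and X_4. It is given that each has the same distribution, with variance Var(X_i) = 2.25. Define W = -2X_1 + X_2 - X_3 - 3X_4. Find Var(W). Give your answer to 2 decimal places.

By independence, Var(W) = (-2)²Var(X_1) + (1)²Var(X_2) + (-1)²Var(X_3) + (-3)²Var(X_4)
= (-2)²·2.25 + (1)²·2.25 + (-1)²·2.25 + (-3)²·2.25 = 33.75

33.75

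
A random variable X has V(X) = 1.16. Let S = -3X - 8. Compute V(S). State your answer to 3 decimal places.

10.440

V(-3X - 8) = (-3)²·V(X) = 9·1.16 = 10.44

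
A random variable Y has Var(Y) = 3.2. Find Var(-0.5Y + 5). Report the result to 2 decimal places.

0.80

Var(-0.5Y + 5) = (-0.5)²·Var(Y) = 0.25·3.2 = 0.8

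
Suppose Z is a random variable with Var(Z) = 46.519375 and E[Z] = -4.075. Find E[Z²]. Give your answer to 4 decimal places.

63.1250

E[Z²] = Var(Z) + (E[Z])² = 46.519375 + (-4.075)² = 63.125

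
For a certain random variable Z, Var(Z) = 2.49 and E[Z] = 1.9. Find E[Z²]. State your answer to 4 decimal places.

6.1000

E[Z²] = Var(Z) + (E[Z])² = 2.49 + (1.9)² = 6.1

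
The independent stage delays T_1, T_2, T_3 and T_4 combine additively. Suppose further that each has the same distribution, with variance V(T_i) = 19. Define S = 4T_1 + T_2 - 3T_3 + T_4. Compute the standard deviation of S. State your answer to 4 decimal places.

By independence, V(S) = (4)²V(T_1) + (1)²V(T_2) + (-3)²V(T_3) + (1)²V(T_4)
= (4)²·19 + (1)²·19 + (-3)²·19 + (1)²·19 = 513
SD(S) = √513 ≈ 22.6495

22.6495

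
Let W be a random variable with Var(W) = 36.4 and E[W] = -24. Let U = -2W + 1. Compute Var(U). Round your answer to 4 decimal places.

Var(-2W + 1) = (-2)²·Var(W) = 4·36.4 = 145.6

145.6000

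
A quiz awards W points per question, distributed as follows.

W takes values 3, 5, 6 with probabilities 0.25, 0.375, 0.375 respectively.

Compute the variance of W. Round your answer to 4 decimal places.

1.3594

E[W] = (3)(0.25) + (5)(0.375) + (6)(0.375) = 4.875
E[W²] = (3)²(0.25) + (5)²(0.375) + (6)²(0.375) = 25.125
Var(W) = E[W²] − (E[W])² = 25.125 − (4.875)² = 1.359375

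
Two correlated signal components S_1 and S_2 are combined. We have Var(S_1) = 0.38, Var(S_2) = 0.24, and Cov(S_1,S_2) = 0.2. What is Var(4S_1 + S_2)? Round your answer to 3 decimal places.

Var(4S_1 + S_2) = (4)²·Var(S_1) + (1)²·Var(S_2) + 2·(4)·(1)·Cov(S_1,S_2)
= 16·0.38 + 1·0.24 + 8·0.2 = 7.92

7.920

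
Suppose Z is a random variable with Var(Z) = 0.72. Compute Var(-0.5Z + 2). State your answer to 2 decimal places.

Var(-0.5Z + 2) = (-0.5)²·Var(Z) = 0.25·0.72 = 0.18

0.18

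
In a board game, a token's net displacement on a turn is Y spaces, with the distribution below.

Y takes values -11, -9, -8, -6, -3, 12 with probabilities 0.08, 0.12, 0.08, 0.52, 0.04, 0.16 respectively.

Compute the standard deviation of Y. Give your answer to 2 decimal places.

7.16

E[Y] = (-11)(0.08) + (-9)(0.12) + (-8)(0.08) + (-6)(0.52) + (-3)(0.04) + (12)(0.16) = -3.92
E[Y²] = (-11)²(0.08) + (-9)²(0.12) + (-8)²(0.08) + (-6)²(0.52) + (-3)²(0.04) + (12)²(0.16) = 66.64
V(Y) = E[Y²] − (E[Y])² = 66.64 − (-3.92)² = 51.2736
σ(Y) = √51.2736 ≈ 7.16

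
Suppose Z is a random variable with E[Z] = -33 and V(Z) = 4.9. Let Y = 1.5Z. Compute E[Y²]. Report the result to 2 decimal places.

2461.28

E[1.5Z] = 1.5·-33 = -49.5
V(1.5Z) = (1.5)²·4.9 = 11.025
E[Y²] = V(Y) + (E[Y])² = 11.025 + (-49.5)² = 2461.275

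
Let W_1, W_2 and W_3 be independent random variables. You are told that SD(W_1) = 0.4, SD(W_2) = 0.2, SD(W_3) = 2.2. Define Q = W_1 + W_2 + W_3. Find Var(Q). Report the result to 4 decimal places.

Var(W_1) = 0.16, Var(W_2) = 0.04, Var(W_3) = 4.84
By independence, Var(Q) = (1)²Var(W_1) + (1)²Var(W_2) + (1)²Var(W_3)
= (1)²·0.16 + (1)²·0.04 + (1)²·4.84 = 5.04

5.0400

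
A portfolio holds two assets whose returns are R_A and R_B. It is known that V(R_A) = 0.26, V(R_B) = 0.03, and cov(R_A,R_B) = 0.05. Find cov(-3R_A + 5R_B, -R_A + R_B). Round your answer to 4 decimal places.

0.5300

cov(-3R_A + 5R_B, -R_A + R_B) = (-3)(-1)V(R_A) + (5)(1)V(R_B) + [(-3)(1) + (5)(-1)]cov(R_A,R_B)
= 3·0.26 + 5·0.03 + -8·0.05 = 0.53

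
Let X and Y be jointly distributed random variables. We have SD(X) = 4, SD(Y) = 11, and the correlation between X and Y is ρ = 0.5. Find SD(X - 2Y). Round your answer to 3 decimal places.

20.298

var(X) = (4)² = 16;  var(Y) = (11)² = 121
cov(X,Y) = ρ·SD(X)·SD(Y) = 0.5·4·11 = 22
var(X - 2Y) = (1)²·var(X) + (-2)²·var(Y) + 2·(1)·(-2)·cov(X,Y)
= 1·16 + 4·121 + -4·22 = 412
SD(X - 2Y) = √412 ≈ 20.298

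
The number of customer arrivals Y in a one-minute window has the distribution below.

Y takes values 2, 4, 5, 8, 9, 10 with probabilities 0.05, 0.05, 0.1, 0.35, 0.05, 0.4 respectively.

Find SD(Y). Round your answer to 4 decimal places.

2.2688

E[Y] = (2)(0.05) + (4)(0.05) + (5)(0.1) + (8)(0.35) + (9)(0.05) + (10)(0.4) = 8.05
E[Y²] = (2)²(0.05) + (4)²(0.05) + (5)²(0.1) + (8)²(0.35) + (9)²(0.05) + (10)²(0.4) = 69.95
V(Y) = E[Y²] − (E[Y])² = 69.95 − (8.05)² = 5.1475
SD(Y) = √5.1475 ≈ 2.2688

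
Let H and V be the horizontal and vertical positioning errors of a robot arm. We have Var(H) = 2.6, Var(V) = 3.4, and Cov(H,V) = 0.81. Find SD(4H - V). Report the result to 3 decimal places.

6.206

Var(4H - V) = (4)²·Var(H) + (-1)²·Var(V) + 2·(4)·(-1)·Cov(H,V)
= 16·2.6 + 1·3.4 + -8·0.81 = 38.52
SD(4H - V) = √38.52 ≈ 6.206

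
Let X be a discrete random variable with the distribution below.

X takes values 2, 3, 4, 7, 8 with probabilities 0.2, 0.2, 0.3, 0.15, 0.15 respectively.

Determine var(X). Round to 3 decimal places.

4.548

E[X] = (2)(0.2) + (3)(0.2) + (4)(0.3) + (7)(0.15) + (8)(0.15) = 4.45
E[X²] = (2)²(0.2) + (3)²(0.2) + (4)²(0.3) + (7)²(0.15) + (8)²(0.15) = 24.35
var(X) = E[X²] − (E[X])² = 24.35 − (4.45)² = 4.5475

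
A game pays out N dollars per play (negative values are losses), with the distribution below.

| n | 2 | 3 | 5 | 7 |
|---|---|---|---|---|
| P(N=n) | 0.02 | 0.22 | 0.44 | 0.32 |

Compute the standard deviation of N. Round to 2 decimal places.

E[N] = (2)(0.02) + (3)(0.22) + (5)(0.44) + (7)(0.32) = 5.14
E[N²] = (2)²(0.02) + (3)²(0.22) + (5)²(0.44) + (7)²(0.32) = 28.74
Var(N) = E[N²] − (E[N])² = 28.74 − (5.14)² = 2.3204
sd(N) = √2.3204 ≈ 1.52

1.52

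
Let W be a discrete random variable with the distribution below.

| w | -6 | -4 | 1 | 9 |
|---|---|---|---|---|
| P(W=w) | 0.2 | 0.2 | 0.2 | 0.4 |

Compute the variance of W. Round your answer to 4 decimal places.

E[W] = (-6)(0.2) + (-4)(0.2) + (1)(0.2) + (9)(0.4) = 1.8
E[W²] = (-6)²(0.2) + (-4)²(0.2) + (1)²(0.2) + (9)²(0.4) = 43
V(W) = E[W²] − (E[W])² = 43 − (1.8)² = 39.76

39.7600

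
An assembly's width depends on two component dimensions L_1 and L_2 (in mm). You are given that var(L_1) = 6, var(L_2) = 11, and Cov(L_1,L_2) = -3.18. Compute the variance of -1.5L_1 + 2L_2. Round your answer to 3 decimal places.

76.580

var(-1.5L_1 + 2L_2) = (-1.5)²·var(L_1) + (2)²·var(L_2) + 2·(-1.5)·(2)·Cov(L_1,L_2)
= 2.25·6 + 4·11 + -6·-3.18 = 76.58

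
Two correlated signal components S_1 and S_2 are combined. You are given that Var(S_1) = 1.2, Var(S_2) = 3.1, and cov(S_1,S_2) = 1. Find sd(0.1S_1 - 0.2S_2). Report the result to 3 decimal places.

Var(0.1S_1 - 0.2S_2) = (0.1)²·Var(S_1) + (-0.2)²·Var(S_2) + 2·(0.1)·(-0.2)·cov(S_1,S_2)
= 0.01·1.2 + 0.04·3.1 + -0.04·1 = 0.096
sd(0.1S_1 - 0.2S_2) = √0.096 ≈ 0.310

0.310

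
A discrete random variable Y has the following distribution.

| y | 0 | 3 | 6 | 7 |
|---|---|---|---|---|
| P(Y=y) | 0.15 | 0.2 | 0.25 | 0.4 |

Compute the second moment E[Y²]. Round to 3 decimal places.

E[Y²] = (0)²(0.15) + (3)²(0.2) + (6)²(0.25) + (7)²(0.4) = 30.4

30.400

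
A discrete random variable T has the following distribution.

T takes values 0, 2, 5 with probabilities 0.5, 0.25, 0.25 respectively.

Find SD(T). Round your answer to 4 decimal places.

2.0463

E[T] = (0)(0.5) + (2)(0.25) + (5)(0.25) = 1.75
E[T²] = (0)²(0.5) + (2)²(0.25) + (5)²(0.25) = 7.25
Var(T) = E[T²] − (E[T])² = 7.25 − (1.75)² = 4.1875
SD(T) = √4.1875 ≈ 2.0463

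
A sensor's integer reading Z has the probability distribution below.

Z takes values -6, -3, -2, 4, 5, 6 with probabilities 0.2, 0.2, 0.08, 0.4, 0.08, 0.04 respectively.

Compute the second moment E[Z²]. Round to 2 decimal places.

19.16

E[Z²] = (-6)²(0.2) + (-3)²(0.2) + (-2)²(0.08) + (4)²(0.4) + (5)²(0.08) + (6)²(0.04) = 19.16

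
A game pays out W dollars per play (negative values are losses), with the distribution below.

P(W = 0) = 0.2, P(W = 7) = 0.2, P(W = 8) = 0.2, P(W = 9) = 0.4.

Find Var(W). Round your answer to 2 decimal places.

11.44

E[W] = (0)(0.2) + (7)(0.2) + (8)(0.2) + (9)(0.4) = 6.6
E[W²] = (0)²(0.2) + (7)²(0.2) + (8)²(0.2) + (9)²(0.4) = 55
Var(W) = E[W²] − (E[W])² = 55 − (6.6)² = 11.44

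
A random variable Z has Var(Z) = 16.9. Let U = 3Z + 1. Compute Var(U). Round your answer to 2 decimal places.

152.10

Var(3Z + 1) = (3)²·Var(Z) = 9·16.9 = 152.1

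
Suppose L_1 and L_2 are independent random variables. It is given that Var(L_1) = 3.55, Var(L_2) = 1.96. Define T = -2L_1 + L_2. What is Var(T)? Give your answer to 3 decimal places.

16.160

By independence, Var(T) = (-2)²Var(L_1) + (1)²Var(L_2)
= (-2)²·3.55 + (1)²·1.96 = 16.16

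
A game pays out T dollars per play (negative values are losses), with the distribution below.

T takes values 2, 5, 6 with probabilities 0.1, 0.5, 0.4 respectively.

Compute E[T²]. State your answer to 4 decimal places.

27.3000

E[T²] = (2)²(0.1) + (5)²(0.5) + (6)²(0.4) = 27.3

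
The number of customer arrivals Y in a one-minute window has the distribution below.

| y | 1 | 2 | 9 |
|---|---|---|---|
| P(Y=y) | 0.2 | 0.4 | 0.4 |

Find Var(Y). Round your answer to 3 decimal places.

13.040

E[Y] = (1)(0.2) + (2)(0.4) + (9)(0.4) = 4.6
E[Y²] = (1)²(0.2) + (2)²(0.4) + (9)²(0.4) = 34.2
Var(Y) = E[Y²] − (E[Y])² = 34.2 − (4.6)² = 13.04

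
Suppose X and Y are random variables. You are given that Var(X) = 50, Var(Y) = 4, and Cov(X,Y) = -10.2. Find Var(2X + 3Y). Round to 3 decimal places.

113.600

Var(2X + 3Y) = (2)²·Var(X) + (3)²·Var(Y) + 2·(2)·(3)·Cov(X,Y)
= 4·50 + 9·4 + 12·-10.2 = 113.6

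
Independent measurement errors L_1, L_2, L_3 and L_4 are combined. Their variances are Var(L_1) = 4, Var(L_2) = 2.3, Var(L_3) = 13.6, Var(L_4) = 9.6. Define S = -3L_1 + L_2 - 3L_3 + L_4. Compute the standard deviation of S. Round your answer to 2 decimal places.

By independence, Var(S) = (-3)²Var(L_1) + (1)²Var(L_2) + (-3)²Var(L_3) + (1)²Var(L_4)
= (-3)²·4 + (1)²·2.3 + (-3)²·13.6 + (1)²·9.6 = 170.3
SD(S) = √170.3 ≈ 13.05

13.05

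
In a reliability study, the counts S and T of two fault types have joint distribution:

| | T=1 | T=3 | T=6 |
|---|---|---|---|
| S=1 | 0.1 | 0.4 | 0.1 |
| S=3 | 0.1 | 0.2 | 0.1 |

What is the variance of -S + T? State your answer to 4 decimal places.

E[S] = 1.8,  E[T] = 3.2,  E[ST] = 5.8
V(S) = 4.2 − (1.8)² = 0.96;  V(T) = 12.8 − (3.2)² = 2.56
Cov(S,T) = 5.8 − (1.8)(3.2) = 0.04
V(-S + T) = (-1)²·0.96 + (1)²·2.56 + 2·(-1)·(1)·0.04 = 3.44

3.4400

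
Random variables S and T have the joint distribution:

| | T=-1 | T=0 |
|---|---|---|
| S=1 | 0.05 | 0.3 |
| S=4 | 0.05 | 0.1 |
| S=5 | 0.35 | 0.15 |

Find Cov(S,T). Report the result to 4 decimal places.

E[S] = 3.45,  E[T] = -0.45
E[ST] = -2
Cov(S,T) = E[ST] − E[S]E[T] = -2 − (3.45)(-0.45) = -0.4475

-0.4475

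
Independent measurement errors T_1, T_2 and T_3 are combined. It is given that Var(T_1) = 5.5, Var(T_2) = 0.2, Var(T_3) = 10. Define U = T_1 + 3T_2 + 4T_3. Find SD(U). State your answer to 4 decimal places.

12.9345

By independence, Var(U) = (1)²Var(T_1) + (3)²Var(T_2) + (4)²Var(T_3)
= (1)²·5.5 + (3)²·0.2 + (4)²·10 = 167.3
SD(U) = √167.3 ≈ 12.9345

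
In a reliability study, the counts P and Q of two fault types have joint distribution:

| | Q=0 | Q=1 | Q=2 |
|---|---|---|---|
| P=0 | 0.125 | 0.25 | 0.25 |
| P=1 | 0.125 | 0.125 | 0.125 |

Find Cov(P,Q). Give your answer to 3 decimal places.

E[P] = 0.375,  E[Q] = 1.125
E[PQ] = 0.375
Cov(P,Q) = E[PQ] − E[P]E[Q] = 0.375 − (0.375)(1.125) = -0.046875

-0.047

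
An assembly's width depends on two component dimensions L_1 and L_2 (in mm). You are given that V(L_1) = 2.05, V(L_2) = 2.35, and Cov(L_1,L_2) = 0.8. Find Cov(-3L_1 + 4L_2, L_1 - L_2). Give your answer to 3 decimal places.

Cov(-3L_1 + 4L_2, L_1 - L_2) = (-3)(1)V(L_1) + (4)(-1)V(L_2) + [(-3)(-1) + (4)(1)]Cov(L_1,L_2)
= -3·2.05 + -4·2.35 + 7·0.8 = -9.95

-9.950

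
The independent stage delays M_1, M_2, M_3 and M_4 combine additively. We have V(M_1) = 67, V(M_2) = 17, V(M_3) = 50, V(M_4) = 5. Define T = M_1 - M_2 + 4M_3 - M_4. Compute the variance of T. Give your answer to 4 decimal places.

889.0000

By independence, V(T) = (1)²V(M_1) + (-1)²V(M_2) + (4)²V(M_3) + (-1)²V(M_4)
= (1)²·67 + (-1)²·17 + (4)²·50 + (-1)²·5 = 889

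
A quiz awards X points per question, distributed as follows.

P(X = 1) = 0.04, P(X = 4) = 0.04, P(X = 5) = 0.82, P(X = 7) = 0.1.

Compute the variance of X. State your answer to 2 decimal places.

E[X] = (1)(0.04) + (4)(0.04) + (5)(0.82) + (7)(0.1) = 5
E[X²] = (1)²(0.04) + (4)²(0.04) + (5)²(0.82) + (7)²(0.1) = 26.08
Var(X) = E[X²] − (E[X])² = 26.08 − (5)² = 1.08

1.08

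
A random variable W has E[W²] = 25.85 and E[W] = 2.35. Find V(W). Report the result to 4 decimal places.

20.3275

V(W) = 25.85 − (2.35)² = 20.3275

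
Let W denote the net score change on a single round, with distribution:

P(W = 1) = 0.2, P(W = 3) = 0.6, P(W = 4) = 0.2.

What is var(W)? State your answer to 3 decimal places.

E[W] = (1)(0.2) + (3)(0.6) + (4)(0.2) = 2.8
E[W²] = (1)²(0.2) + (3)²(0.6) + (4)²(0.2) = 8.8
var(W) = E[W²] − (E[W])² = 8.8 − (2.8)² = 0.96

0.960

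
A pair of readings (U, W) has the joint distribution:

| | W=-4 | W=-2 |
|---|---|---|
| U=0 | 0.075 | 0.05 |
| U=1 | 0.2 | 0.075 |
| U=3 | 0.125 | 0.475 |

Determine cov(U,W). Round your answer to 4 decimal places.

E[U] = 2.075,  E[W] = -2.8
E[UW] = -5.3
cov(U,W) = E[UW] − E[U]E[W] = -5.3 − (2.075)(-2.8) = 0.51

0.5100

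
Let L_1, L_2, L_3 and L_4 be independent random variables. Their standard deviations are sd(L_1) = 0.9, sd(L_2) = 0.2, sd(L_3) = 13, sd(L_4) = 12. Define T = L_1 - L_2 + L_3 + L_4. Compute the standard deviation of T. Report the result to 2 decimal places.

17.72

V(L_1) = 0.81, V(L_2) = 0.04, V(L_3) = 169, V(L_4) = 144
By independence, V(T) = (1)²V(L_1) + (-1)²V(L_2) + (1)²V(L_3) + (1)²V(L_4)
= (1)²·0.81 + (-1)²·0.04 + (1)²·169 + (1)²·144 = 313.85
sd(T) = √313.85 ≈ 17.72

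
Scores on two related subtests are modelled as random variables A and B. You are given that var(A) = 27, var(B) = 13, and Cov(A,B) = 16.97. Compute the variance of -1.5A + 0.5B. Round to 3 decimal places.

38.545

var(-1.5A + 0.5B) = (-1.5)²·var(A) + (0.5)²·var(B) + 2·(-1.5)·(0.5)·Cov(A,B)
= 2.25·27 + 0.25·13 + -1.5·16.97 = 38.545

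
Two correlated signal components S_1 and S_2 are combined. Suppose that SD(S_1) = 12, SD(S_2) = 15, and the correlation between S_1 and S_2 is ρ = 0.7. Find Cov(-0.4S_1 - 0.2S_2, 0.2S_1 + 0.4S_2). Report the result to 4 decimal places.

-54.7200

V(S_1) = (12)² = 144;  V(S_2) = (15)² = 225
Cov(S_1,S_2) = ρ·SD(S_1)·SD(S_2) = 0.7·12·15 = 126
Cov(-0.4S_1 - 0.2S_2, 0.2S_1 + 0.4S_2) = (-0.4)(0.2)V(S_1) + (-0.2)(0.4)V(S_2) + [(-0.4)(0.4) + (-0.2)(0.2)]Cov(S_1,S_2)
= -0.08·144 + -0.08·225 + -0.2·126 = -54.72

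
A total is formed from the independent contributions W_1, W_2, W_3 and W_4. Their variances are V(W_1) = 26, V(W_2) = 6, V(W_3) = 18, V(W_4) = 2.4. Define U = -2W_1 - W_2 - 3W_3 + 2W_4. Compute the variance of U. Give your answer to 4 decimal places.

281.6000

By independence, V(U) = (-2)²V(W_1) + (-1)²V(W_2) + (-3)²V(W_3) + (2)²V(W_4)
= (-2)²·26 + (-1)²·6 + (-3)²·18 + (2)²·2.4 = 281.6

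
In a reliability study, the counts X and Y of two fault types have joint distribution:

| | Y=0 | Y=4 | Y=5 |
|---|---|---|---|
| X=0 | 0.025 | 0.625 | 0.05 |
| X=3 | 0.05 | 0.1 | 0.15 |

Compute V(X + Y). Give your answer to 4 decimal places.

3.1600

E[X] = 0.9,  E[Y] = 3.9,  E[XY] = 3.45
V(X) = 2.7 − (0.9)² = 1.89;  V(Y) = 16.6 − (3.9)² = 1.39
cov(X,Y) = 3.45 − (0.9)(3.9) = -0.06
V(X + Y) = (1)²·1.89 + (1)²·1.39 + 2·(1)·(1)·-0.06 = 3.16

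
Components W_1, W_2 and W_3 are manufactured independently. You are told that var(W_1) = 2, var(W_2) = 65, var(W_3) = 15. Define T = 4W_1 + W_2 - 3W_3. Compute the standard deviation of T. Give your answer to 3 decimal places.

By independence, var(T) = (4)²var(W_1) + (1)²var(W_2) + (-3)²var(W_3)
= (4)²·2 + (1)²·65 + (-3)²·15 = 232
sd(T) = √232 ≈ 15.232

15.232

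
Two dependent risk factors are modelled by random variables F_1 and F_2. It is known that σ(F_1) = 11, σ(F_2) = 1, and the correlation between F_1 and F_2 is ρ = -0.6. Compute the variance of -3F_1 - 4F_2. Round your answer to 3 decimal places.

946.600

var(F_1) = (11)² = 121;  var(F_2) = (1)² = 1
Cov(F_1,F_2) = ρ·σ(F_1)·σ(F_2) = -0.6·11·1 = -6.6
var(-3F_1 - 4F_2) = (-3)²·var(F_1) + (-4)²·var(F_2) + 2·(-3)·(-4)·Cov(F_1,F_2)
= 9·121 + 16·1 + 24·-6.6 = 946.6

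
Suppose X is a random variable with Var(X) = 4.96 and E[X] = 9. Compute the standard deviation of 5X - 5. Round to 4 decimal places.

11.1355

Var(5X - 5) = (5)²·4.96 = 124
SD(5X - 5) = √124 ≈ 11.1355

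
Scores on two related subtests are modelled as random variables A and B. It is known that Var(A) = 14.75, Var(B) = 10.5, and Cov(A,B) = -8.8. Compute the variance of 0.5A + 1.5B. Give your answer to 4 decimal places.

Var(0.5A + 1.5B) = (0.5)²·Var(A) + (1.5)²·Var(B) + 2·(0.5)·(1.5)·Cov(A,B)
= 0.25·14.75 + 2.25·10.5 + 1.5·-8.8 = 14.1125

14.1125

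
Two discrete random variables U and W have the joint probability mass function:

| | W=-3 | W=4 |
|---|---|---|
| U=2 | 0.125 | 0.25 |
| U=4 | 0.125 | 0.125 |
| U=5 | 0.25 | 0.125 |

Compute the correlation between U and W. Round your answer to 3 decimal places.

E[U] = 3.625,  E[W] = 0.5
E[UW] = 0.5
cov(U,W) = E[UW] − E[U]E[W] = 0.5 − (3.625)(0.5) = -1.3125
Var(U) = 1.734375,  Var(W) = 12.25
ρ = -1.3125 / √(1.734375·12.25) ≈ -0.285

-0.285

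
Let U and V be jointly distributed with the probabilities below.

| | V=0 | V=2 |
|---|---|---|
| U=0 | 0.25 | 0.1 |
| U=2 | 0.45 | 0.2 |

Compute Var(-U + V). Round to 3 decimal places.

1.710

E[U] = 1.3,  E[V] = 0.6,  E[UV] = 0.8
Var(U) = 2.6 − (1.3)² = 0.91;  Var(V) = 1.2 − (0.6)² = 0.84
Cov(U,V) = 0.8 − (1.3)(0.6) = 0.02
Var(-U + V) = (-1)²·0.91 + (1)²·0.84 + 2·(-1)·(1)·0.02 = 1.71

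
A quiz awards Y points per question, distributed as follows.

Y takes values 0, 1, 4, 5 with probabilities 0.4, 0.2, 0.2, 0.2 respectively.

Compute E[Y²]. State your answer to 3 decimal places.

E[Y²] = (0)²(0.4) + (1)²(0.2) + (4)²(0.2) + (5)²(0.2) = 8.4

8.400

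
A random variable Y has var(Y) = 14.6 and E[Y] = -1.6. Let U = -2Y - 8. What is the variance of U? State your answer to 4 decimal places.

58.4000

var(-2Y - 8) = (-2)²·var(Y) = 4·14.6 = 58.4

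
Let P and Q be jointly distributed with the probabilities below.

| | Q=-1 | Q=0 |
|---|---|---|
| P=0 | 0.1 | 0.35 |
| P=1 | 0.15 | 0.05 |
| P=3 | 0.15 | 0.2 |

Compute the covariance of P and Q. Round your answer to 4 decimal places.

-0.1000

E[P] = 1.25,  E[Q] = -0.4
E[PQ] = -0.6
Cov(P,Q) = E[PQ] − E[P]E[Q] = -0.6 − (1.25)(-0.4) = -0.1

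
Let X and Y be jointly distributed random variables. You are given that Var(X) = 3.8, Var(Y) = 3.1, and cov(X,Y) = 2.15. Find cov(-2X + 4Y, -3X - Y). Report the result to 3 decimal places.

-11.100

cov(-2X + 4Y, -3X - Y) = (-2)(-3)Var(X) + (4)(-1)Var(Y) + [(-2)(-1) + (4)(-3)]cov(X,Y)
= 6·3.8 + -4·3.1 + -10·2.15 = -11.1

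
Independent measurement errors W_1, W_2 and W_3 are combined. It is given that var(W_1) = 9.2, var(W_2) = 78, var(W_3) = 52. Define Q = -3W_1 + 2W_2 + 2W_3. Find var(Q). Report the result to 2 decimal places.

By independence, var(Q) = (-3)²var(W_1) + (2)²var(W_2) + (2)²var(W_3)
= (-3)²·9.2 + (2)²·78 + (2)²·52 = 602.8

602.80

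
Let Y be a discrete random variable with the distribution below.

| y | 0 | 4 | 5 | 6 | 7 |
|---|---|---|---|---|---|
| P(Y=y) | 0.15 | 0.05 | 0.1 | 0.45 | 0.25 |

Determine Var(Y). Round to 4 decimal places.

E[Y] = (0)(0.15) + (4)(0.05) + (5)(0.1) + (6)(0.45) + (7)(0.25) = 5.15
E[Y²] = (0)²(0.15) + (4)²(0.05) + (5)²(0.1) + (6)²(0.45) + (7)²(0.25) = 31.75
Var(Y) = E[Y²] − (E[Y])² = 31.75 − (5.15)² = 5.2275

5.2275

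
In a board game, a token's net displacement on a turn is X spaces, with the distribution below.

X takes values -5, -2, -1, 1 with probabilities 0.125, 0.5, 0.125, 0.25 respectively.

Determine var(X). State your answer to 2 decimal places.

3.25

E[X] = (-5)(0.125) + (-2)(0.5) + (-1)(0.125) + (1)(0.25) = -1.5
E[X²] = (-5)²(0.125) + (-2)²(0.5) + (-1)²(0.125) + (1)²(0.25) = 5.5
var(X) = E[X²] − (E[X])² = 5.5 − (-1.5)² = 3.25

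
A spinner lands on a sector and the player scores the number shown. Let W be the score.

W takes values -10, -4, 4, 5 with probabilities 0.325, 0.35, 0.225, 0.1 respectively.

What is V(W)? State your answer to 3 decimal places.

33.638

E[W] = (-10)(0.325) + (-4)(0.35) + (4)(0.225) + (5)(0.1) = -3.25
E[W²] = (-10)²(0.325) + (-4)²(0.35) + (4)²(0.225) + (5)²(0.1) = 44.2
V(W) = E[W²] − (E[W])² = 44.2 − (-3.25)² = 33.6375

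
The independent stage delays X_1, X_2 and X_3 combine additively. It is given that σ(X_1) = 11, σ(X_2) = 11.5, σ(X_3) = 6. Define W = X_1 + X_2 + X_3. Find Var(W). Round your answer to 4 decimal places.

Var(X_1) = 121, Var(X_2) = 132.25, Var(X_3) = 36
By independence, Var(W) = (1)²Var(X_1) + (1)²Var(X_2) + (1)²Var(X_3)
= (1)²·121 + (1)²·132.25 + (1)²·36 = 289.25

289.2500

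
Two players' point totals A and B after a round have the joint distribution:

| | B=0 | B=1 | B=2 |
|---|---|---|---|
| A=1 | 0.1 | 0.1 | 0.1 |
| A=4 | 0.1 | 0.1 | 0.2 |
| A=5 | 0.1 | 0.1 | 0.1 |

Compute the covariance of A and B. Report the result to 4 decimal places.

E[A] = 3.4,  E[B] = 1.1
E[AB] = 3.8
Cov(A,B) = E[AB] − E[A]E[B] = 3.8 − (3.4)(1.1) = 0.06

0.0600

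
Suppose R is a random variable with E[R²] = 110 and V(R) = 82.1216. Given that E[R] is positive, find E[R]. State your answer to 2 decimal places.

5.28

(E[R])² = E[R²] − V(R) = 110 − 82.1216 = 27.8784
E[R] = √27.8784 = 5.28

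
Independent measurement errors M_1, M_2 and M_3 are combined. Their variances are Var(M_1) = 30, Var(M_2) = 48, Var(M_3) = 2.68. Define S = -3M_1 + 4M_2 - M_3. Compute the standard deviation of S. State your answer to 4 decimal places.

32.2596

By independence, Var(S) = (-3)²Var(M_1) + (4)²Var(M_2) + (-1)²Var(M_3)
= (-3)²·30 + (4)²·48 + (-1)²·2.68 = 1040.68
SD(S) = √1040.68 ≈ 32.2596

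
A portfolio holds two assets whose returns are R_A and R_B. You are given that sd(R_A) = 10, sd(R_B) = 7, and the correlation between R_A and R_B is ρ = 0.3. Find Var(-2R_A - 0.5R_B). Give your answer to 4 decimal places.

Var(R_A) = (10)² = 100;  Var(R_B) = (7)² = 49
cov(R_A,R_B) = ρ·sd(R_A)·sd(R_B) = 0.3·10·7 = 21
Var(-2R_A - 0.5R_B) = (-2)²·Var(R_A) + (-0.5)²·Var(R_B) + 2·(-2)·(-0.5)·cov(R_A,R_B)
= 4·100 + 0.25·49 + 2·21 = 454.25

454.2500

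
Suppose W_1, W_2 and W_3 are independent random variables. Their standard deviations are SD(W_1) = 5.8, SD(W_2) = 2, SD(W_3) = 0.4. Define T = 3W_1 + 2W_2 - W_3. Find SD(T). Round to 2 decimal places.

Var(W_1) = 33.64, Var(W_2) = 4, Var(W_3) = 0.16
By independence, Var(T) = (3)²Var(W_1) + (2)²Var(W_2) + (-1)²Var(W_3)
= (3)²·33.64 + (2)²·4 + (-1)²·0.16 = 318.92
SD(T) = √318.92 ≈ 17.86

17.86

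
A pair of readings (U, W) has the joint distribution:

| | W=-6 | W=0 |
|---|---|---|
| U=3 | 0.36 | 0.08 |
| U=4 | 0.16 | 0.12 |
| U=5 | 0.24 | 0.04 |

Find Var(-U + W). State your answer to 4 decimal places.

E[U] = 3.84,  E[W] = -4.56,  E[UW] = -17.52
Var(U) = 15.44 − (3.84)² = 0.6944;  Var(W) = 27.36 − (-4.56)² = 6.5664
cov(U,W) = -17.52 − (3.84)(-4.56) = -0.0096
Var(-U + W) = (-1)²·0.6944 + (1)²·6.5664 + 2·(-1)·(1)·-0.0096 = 7.28

7.2800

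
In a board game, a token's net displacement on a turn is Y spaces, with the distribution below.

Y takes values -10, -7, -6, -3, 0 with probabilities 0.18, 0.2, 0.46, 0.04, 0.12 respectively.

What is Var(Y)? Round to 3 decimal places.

7.754

E[Y] = (-10)(0.18) + (-7)(0.2) + (-6)(0.46) + (-3)(0.04) + (0)(0.12) = -6.08
E[Y²] = (-10)²(0.18) + (-7)²(0.2) + (-6)²(0.46) + (-3)²(0.04) + (0)²(0.12) = 44.72
Var(Y) = E[Y²] − (E[Y])² = 44.72 − (-6.08)² = 7.7536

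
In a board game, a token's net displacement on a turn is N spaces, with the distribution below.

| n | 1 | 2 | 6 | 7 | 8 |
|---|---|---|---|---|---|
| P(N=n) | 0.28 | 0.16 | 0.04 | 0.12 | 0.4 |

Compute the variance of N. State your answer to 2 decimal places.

10.03

E[N] = (1)(0.28) + (2)(0.16) + (6)(0.04) + (7)(0.12) + (8)(0.4) = 4.88
E[N²] = (1)²(0.28) + (2)²(0.16) + (6)²(0.04) + (7)²(0.12) + (8)²(0.4) = 33.84
Var(N) = E[N²] − (E[N])² = 33.84 − (4.88)² = 10.0256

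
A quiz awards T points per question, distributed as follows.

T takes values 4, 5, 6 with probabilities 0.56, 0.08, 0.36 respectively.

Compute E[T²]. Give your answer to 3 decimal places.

E[T²] = (4)²(0.56) + (5)²(0.08) + (6)²(0.36) = 23.92

23.920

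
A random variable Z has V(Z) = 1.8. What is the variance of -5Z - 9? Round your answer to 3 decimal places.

45.000

V(-5Z - 9) = (-5)²·V(Z) = 25·1.8 = 45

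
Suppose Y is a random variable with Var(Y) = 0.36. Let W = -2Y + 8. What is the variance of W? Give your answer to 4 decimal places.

Var(-2Y + 8) = (-2)²·Var(Y) = 4·0.36 = 1.44

1.4400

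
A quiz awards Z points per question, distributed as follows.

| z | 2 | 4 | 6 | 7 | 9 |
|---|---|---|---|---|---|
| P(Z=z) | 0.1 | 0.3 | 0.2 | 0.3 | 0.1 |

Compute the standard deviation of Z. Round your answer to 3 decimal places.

1.960

E[Z] = (2)(0.1) + (4)(0.3) + (6)(0.2) + (7)(0.3) + (9)(0.1) = 5.6
E[Z²] = (2)²(0.1) + (4)²(0.3) + (6)²(0.2) + (7)²(0.3) + (9)²(0.1) = 35.2
Var(Z) = E[Z²] − (E[Z])² = 35.2 − (5.6)² = 3.84
σ(Z) = √3.84 ≈ 1.960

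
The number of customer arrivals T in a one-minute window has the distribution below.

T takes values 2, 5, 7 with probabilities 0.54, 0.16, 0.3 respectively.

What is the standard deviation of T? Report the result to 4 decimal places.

2.2404

E[T] = (2)(0.54) + (5)(0.16) + (7)(0.3) = 3.98
E[T²] = (2)²(0.54) + (5)²(0.16) + (7)²(0.3) = 20.86
Var(T) = E[T²] − (E[T])² = 20.86 − (3.98)² = 5.0196
SD(T) = √5.0196 ≈ 2.2404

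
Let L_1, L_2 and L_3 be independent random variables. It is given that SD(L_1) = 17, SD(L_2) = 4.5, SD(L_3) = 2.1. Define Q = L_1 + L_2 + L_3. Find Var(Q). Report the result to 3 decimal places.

Var(L_1) = 289, Var(L_2) = 20.25, Var(L_3) = 4.41
By independence, Var(Q) = (1)²Var(L_1) + (1)²Var(L_2) + (1)²Var(L_3)
= (1)²·289 + (1)²·20.25 + (1)²·4.41 = 313.66

313.660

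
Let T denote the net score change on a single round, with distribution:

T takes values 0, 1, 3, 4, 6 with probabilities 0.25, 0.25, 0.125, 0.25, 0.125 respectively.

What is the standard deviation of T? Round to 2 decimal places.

2.06

E[T] = (0)(0.25) + (1)(0.25) + (3)(0.125) + (4)(0.25) + (6)(0.125) = 2.375
E[T²] = (0)²(0.25) + (1)²(0.25) + (3)²(0.125) + (4)²(0.25) + (6)²(0.125) = 9.875
Var(T) = E[T²] − (E[T])² = 9.875 − (2.375)² = 4.234375
σ(T) = √4.234375 ≈ 2.06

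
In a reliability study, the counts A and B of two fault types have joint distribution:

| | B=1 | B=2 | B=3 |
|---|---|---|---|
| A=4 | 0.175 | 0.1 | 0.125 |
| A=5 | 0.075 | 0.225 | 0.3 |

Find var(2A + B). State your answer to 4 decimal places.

E[A] = 4.6,  E[B] = 2.175,  E[AB] = 10.125
var(A) = 21.4 − (4.6)² = 0.24;  var(B) = 5.375 − (2.175)² = 0.644375
cov(A,B) = 10.125 − (4.6)(2.175) = 0.12
var(2A + B) = (2)²·0.24 + (1)²·0.644375 + 2·(2)·(1)·0.12 = 2.084375

2.0844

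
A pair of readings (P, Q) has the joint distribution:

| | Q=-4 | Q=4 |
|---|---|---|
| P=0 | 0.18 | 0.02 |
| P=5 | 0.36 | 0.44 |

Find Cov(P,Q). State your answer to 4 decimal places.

E[P] = 4,  E[Q] = -0.32
E[PQ] = 1.6
Cov(P,Q) = E[PQ] − E[P]E[Q] = 1.6 − (4)(-0.32) = 2.88

2.8800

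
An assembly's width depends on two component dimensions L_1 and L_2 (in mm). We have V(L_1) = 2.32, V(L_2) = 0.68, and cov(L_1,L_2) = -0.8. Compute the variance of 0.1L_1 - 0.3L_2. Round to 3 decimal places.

0.132

V(0.1L_1 - 0.3L_2) = (0.1)²·V(L_1) + (-0.3)²·V(L_2) + 2·(0.1)·(-0.3)·cov(L_1,L_2)
= 0.01·2.32 + 0.09·0.68 + -0.06·-0.8 = 0.1324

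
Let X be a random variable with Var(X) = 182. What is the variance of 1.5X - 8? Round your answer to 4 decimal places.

409.5000

Var(1.5X - 8) = (1.5)²·Var(X) = 2.25·182 = 409.5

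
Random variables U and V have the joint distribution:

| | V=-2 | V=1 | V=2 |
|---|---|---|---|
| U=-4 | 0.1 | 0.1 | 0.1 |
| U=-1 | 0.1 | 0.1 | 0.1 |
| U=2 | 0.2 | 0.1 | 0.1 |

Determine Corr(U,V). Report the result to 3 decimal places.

-0.144

E[U] = -0.7,  E[V] = 0.1
E[UV] = -0.7
cov(U,V) = E[UV] − E[U]E[V] = -0.7 − (-0.7)(0.1) = -0.63
var(U) = 6.21,  var(V) = 3.09
ρ = -0.63 / √(6.21·3.09) ≈ -0.144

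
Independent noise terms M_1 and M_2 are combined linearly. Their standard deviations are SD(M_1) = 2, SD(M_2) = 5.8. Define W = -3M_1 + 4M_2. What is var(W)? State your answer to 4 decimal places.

574.2400

var(M_1) = 4, var(M_2) = 33.64
By independence, var(W) = (-3)²var(M_1) + (4)²var(M_2)
= (-3)²·4 + (4)²·33.64 = 574.24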